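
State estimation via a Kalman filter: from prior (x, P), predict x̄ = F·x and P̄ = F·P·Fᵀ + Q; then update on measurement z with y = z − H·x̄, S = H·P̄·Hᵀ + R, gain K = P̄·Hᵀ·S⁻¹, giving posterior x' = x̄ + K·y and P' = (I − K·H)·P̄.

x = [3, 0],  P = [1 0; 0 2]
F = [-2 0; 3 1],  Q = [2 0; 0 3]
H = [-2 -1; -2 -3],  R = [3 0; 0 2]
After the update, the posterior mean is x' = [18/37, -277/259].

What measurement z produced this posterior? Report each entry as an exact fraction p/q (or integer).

z = [-2, 3]

x̄ = F·x = [-6, 9]
P̄ = F·P·Fᵀ + Q = [6 -6; -6 14]
S = H·P̄·Hᵀ + R = [17 18; 18 80]
K = P̄·Hᵀ·S⁻¹ = [-21/37 15/74; 95/259 -237/518]
x' − x̄ = [240/37, -2608/259] = K·y
y = (KᵀK)⁻¹·Kᵀ·(x' − x̄) = [-5, 18]
z = y + H·x̄ = [-5, 18] + [3, -15] = [-2, 3]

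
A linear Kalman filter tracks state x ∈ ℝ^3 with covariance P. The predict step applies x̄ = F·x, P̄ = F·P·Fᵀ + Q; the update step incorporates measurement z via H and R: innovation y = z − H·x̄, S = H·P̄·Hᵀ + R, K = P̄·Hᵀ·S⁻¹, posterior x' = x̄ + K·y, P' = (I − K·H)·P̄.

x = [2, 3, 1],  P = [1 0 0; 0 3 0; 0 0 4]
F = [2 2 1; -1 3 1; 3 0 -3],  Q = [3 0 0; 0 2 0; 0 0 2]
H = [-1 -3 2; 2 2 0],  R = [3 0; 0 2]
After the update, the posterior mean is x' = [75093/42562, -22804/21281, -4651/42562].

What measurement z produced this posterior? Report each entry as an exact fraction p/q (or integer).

x̄ = F·x = [11, 8, 3]
P̄ = F·P·Fᵀ + Q = [23 20 -6; 20 34 -15; -6 -15 47]
S = H·P̄·Hᵀ + R = [844 -494; -494 390]
K = P̄·Hᵀ·S⁻¹ = [209/3274 12827/42562; -114/1637 4016/21281; 1377/3274 18091/42562]
x' − x̄ = [-393089/42562, -193052/21281, -132337/42562] = K·y
y = (KᵀK)⁻¹·Kᵀ·(x' − x̄) = [30, -37]
z = y + H·x̄ = [30, -37] + [-29, 38] = [1, 1]

z = [1, 1]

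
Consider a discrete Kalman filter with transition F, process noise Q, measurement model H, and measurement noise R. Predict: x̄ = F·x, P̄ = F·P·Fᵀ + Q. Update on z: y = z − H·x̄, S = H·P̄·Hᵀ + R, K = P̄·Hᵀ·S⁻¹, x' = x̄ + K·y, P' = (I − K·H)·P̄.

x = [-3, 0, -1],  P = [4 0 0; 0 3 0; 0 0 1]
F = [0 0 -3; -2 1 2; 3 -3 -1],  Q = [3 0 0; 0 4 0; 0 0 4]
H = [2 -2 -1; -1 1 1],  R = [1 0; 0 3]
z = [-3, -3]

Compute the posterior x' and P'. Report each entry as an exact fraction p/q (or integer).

x̄ = F·x = [3, 4, -8]
P̄ = F·P·Fᵀ + Q = [12 -6 3; -6 27 -35; 3 -35 68]
y = z − H·x̄ = [-9, 4]
S = H·P̄·Hᵀ + R = [121 -56; -56 46]
K = P̄·Hᵀ·S⁻¹ = [113/405 11/810; -769/1215 -989/1215; 1024/1215 2039/1215]
x' = x̄ + K·y = [44/81, 1565/243, -2156/243]
P' = (I − K·H)·P̄ = [809/270 1084/405 146/405; 1084/405 6988/1215 -6703/1215; 146/405 -6703/1215 13258/1215]

x' = [44/81, 1565/243, -2156/243]
P' = [809/270 1084/405 146/405; 1084/405 6988/1215 -6703/1215; 146/405 -6703/1215 13258/1215]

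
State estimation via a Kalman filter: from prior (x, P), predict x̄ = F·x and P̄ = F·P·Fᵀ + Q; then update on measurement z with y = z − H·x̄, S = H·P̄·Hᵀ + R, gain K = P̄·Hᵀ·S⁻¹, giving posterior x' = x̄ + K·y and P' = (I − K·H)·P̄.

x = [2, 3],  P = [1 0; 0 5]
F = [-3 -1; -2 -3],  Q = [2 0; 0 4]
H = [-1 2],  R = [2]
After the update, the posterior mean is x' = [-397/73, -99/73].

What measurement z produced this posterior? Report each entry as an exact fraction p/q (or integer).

x̄ = F·x = [-9, -13]
P̄ = F·P·Fᵀ + Q = [16 21; 21 53]
S = H·P̄·Hᵀ + R = [146]
K = P̄·Hᵀ·S⁻¹ = [13/73; 85/146]
x' − x̄ = [260/73, 850/73] = K·y
y = (KᵀK)⁻¹·Kᵀ·(x' − x̄) = [20]
z = y + H·x̄ = [20] + [-17] = [3]

z = [3]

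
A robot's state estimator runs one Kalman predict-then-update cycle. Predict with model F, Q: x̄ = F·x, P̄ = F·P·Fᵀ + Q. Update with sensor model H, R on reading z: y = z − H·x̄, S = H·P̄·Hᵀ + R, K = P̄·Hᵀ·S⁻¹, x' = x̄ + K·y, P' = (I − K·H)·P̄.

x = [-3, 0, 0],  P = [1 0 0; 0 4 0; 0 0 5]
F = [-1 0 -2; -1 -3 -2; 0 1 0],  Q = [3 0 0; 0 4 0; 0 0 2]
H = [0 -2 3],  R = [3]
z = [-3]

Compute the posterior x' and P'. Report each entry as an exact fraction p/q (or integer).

x̄ = F·x = [3, 3, 0]
P̄ = F·P·Fᵀ + Q = [24 21 0; 21 61 -12; 0 -12 6]
y = z − H·x̄ = [3]
S = H·P̄·Hᵀ + R = [445]
K = P̄·Hᵀ·S⁻¹ = [-42/445; -158/445; 42/445]
x' = x̄ + K·y = [1209/445, 861/445, 126/445]
P' = (I − K·H)·P̄ = [8916/445 2709/445 1764/445; 2709/445 2181/445 1296/445; 1764/445 1296/445 906/445]

x' = [1209/445, 861/445, 126/445]
P' = [8916/445 2709/445 1764/445; 2709/445 2181/445 1296/445; 1764/445 1296/445 906/445]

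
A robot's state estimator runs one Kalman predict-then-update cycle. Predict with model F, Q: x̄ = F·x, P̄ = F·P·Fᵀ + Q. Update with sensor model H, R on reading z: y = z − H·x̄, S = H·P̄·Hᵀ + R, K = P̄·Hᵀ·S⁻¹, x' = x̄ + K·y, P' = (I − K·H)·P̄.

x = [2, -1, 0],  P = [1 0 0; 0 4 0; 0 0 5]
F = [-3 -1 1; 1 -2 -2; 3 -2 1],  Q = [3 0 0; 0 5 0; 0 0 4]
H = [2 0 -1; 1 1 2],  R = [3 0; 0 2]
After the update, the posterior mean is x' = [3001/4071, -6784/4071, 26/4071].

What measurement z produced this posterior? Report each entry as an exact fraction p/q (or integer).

z = [2, -1]

x̄ = F·x = [-5, 4, 8]
P̄ = F·P·Fᵀ + Q = [21 -5 4; -5 42 9; 4 9 34]
S = H·P̄·Hᵀ + R = [105 -33; -33 243]
K = P̄·Hᵀ·S⁻¹ = [557/1357 629/4071; -467/4071 286/1357; -405/2714 2549/8142]
x' − x̄ = [23356/4071, -23068/4071, -32542/4071] = K·y
y = (KᵀK)⁻¹·Kᵀ·(x' − x̄) = [20, -16]
z = y + H·x̄ = [20, -16] + [-18, 15] = [2, -1]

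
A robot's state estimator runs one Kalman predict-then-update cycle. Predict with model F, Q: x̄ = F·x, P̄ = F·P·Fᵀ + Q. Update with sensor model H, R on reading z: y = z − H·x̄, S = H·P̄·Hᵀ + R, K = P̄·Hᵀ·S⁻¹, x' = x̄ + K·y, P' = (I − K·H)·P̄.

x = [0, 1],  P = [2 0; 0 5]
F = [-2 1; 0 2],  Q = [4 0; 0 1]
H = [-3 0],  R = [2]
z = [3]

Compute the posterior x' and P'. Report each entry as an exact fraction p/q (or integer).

x̄ = F·x = [1, 2]
P̄ = F·P·Fᵀ + Q = [17 10; 10 21]
y = z − H·x̄ = [6]
S = H·P̄·Hᵀ + R = [155]
K = P̄·Hᵀ·S⁻¹ = [-51/155; -6/31]
x' = x̄ + K·y = [-151/155, 26/31]
P' = (I − K·H)·P̄ = [34/155 4/31; 4/31 471/31]

x' = [-151/155, 26/31]
P' = [34/155 4/31; 4/31 471/31]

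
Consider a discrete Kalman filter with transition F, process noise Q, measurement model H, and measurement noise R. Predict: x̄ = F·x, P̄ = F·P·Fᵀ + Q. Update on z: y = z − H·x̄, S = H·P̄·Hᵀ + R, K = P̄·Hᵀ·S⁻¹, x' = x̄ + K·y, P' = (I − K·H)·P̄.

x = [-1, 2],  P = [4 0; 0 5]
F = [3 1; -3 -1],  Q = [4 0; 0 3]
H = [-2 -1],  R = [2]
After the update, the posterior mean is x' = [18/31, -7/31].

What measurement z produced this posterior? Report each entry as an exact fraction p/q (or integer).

z = [-1]

x̄ = F·x = [-1, 1]
P̄ = F·P·Fᵀ + Q = [45 -41; -41 44]
S = H·P̄·Hᵀ + R = [62]
K = P̄·Hᵀ·S⁻¹ = [-49/62; 19/31]
x' − x̄ = [49/31, -38/31] = K·y
y = (KᵀK)⁻¹·Kᵀ·(x' − x̄) = [-2]
z = y + H·x̄ = [-2] + [1] = [-1]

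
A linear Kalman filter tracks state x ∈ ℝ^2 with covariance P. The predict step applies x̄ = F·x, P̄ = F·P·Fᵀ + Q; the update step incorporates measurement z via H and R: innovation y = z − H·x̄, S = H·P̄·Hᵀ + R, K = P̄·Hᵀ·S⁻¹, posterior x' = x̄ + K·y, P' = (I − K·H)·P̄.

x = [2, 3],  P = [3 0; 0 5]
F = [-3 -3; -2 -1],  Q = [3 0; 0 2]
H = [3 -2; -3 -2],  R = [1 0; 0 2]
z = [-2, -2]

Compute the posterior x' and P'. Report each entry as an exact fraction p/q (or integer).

x' = [-912/50243, 47266/50243]
P' = [4182/50243 2082/50243; 2082/50243 9110/50243]

x̄ = F·x = [-15, -7]
P̄ = F·P·Fᵀ + Q = [75 33; 33 19]
y = z − H·x̄ = [29, -61]
S = H·P̄·Hᵀ + R = [356 -599; -599 1149]
K = P̄·Hᵀ·S⁻¹ = [8382/50243 -8355/50243; -11974/50243 -12233/50243]
x' = x̄ + K·y = [-912/50243, 47266/50243]
P' = (I − K·H)·P̄ = [4182/50243 2082/50243; 2082/50243 9110/50243]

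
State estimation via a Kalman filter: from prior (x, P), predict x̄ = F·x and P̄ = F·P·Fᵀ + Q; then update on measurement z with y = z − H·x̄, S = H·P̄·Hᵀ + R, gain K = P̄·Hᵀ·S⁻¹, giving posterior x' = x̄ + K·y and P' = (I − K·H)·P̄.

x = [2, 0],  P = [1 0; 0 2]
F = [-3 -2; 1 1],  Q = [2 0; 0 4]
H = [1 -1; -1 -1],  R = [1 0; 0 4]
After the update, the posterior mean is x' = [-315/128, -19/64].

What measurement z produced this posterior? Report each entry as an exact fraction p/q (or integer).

z = [-2, 3]

x̄ = F·x = [-6, 2]
P̄ = F·P·Fᵀ + Q = [19 -7; -7 7]
S = H·P̄·Hᵀ + R = [41 -12; -12 16]
K = P̄·Hᵀ·S⁻¹ = [17/32 -45/128; -7/16 -21/64]
x' − x̄ = [453/128, -147/64] = K·y
y = (KᵀK)⁻¹·Kᵀ·(x' − x̄) = [6, -1]
z = y + H·x̄ = [6, -1] + [-8, 4] = [-2, 3]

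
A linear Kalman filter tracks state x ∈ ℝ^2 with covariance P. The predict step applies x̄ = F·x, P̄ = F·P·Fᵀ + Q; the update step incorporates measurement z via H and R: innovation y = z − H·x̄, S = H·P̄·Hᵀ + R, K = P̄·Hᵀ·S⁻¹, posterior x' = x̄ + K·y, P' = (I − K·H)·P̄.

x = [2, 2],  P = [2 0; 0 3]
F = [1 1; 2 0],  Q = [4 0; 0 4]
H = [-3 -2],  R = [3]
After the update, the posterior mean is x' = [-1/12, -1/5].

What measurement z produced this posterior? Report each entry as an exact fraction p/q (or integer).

z = [1]

x̄ = F·x = [4, 4]
P̄ = F·P·Fᵀ + Q = [9 4; 4 12]
S = H·P̄·Hᵀ + R = [180]
K = P̄·Hᵀ·S⁻¹ = [-7/36; -1/5]
x' − x̄ = [-49/12, -21/5] = K·y
y = (KᵀK)⁻¹·Kᵀ·(x' − x̄) = [21]
z = y + H·x̄ = [21] + [-20] = [1]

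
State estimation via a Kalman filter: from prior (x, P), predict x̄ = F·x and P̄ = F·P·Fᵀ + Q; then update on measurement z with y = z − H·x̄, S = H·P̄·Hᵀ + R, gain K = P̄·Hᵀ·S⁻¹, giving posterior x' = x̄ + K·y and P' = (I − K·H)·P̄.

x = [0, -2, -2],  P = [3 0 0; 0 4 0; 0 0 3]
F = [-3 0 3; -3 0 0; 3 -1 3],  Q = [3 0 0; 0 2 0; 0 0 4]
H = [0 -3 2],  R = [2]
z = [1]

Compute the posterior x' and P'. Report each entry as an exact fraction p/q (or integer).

x' = [-5739/835, -1269/835, -299/167]
P' = [41034/835 11124/835 3321/167; 11124/835 4334/835 1272/167; 3321/167 1272/167 1949/167]

x̄ = F·x = [-6, 0, -4]
P̄ = F·P·Fᵀ + Q = [57 27 0; 27 29 -27; 0 -27 62]
y = z − H·x̄ = [9]
S = H·P̄·Hᵀ + R = [835]
K = P̄·Hᵀ·S⁻¹ = [-81/835; -141/835; 41/167]
x' = x̄ + K·y = [-5739/835, -1269/835, -299/167]
P' = (I − K·H)·P̄ = [41034/835 11124/835 3321/167; 11124/835 4334/835 1272/167; 3321/167 1272/167 1949/167]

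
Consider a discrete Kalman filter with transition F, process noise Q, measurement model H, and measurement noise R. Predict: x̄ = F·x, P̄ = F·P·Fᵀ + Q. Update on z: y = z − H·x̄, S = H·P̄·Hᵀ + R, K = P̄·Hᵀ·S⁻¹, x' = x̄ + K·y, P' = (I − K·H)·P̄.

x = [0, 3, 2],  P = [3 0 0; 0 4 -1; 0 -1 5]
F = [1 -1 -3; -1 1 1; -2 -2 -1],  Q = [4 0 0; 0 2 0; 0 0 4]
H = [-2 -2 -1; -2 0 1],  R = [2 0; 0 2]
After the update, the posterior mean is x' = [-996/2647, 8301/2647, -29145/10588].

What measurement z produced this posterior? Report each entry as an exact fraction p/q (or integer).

x̄ = F·x = [-9, 5, -8]
P̄ = F·P·Fᵀ + Q = [50 -18 10; -18 12 -4; 10 -4 33]
S = H·P̄·Hᵀ + R = [163 103; 103 195]
K = P̄·Hᵀ·S⁻¹ = [-645/2647 -881/2647; -22/2647 446/2647; -5057/10588 3377/10588]
x' − x̄ = [22827/2647, -4934/2647, 55559/10588] = K·y
y = (KᵀK)⁻¹·Kᵀ·(x' − x̄) = [-19, -12]
z = y + H·x̄ = [-19, -12] + [16, 10] = [-3, -2]

z = [-3, -2]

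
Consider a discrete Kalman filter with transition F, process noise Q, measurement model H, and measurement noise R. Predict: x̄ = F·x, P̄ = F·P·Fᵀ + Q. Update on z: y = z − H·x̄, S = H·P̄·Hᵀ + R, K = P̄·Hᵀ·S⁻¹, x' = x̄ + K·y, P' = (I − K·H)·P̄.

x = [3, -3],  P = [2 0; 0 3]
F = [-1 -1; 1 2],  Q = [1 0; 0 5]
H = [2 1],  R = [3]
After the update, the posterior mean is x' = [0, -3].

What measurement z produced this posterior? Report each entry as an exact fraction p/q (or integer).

z = [-3]

x̄ = F·x = [0, -3]
P̄ = F·P·Fᵀ + Q = [6 -8; -8 19]
S = H·P̄·Hᵀ + R = [14]
K = P̄·Hᵀ·S⁻¹ = [2/7; 3/14]
x' − x̄ = [0, 0] = K·y
y = (KᵀK)⁻¹·Kᵀ·(x' − x̄) = [0]
z = y + H·x̄ = [0] + [-3] = [-3]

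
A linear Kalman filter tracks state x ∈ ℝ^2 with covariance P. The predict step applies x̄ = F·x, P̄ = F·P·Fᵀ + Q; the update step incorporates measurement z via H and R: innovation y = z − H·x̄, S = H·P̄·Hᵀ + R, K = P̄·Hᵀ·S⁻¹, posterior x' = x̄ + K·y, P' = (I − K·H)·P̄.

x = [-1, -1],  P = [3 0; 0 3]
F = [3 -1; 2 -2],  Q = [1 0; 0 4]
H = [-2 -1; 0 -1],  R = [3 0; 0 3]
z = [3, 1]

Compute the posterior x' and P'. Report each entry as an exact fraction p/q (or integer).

x̄ = F·x = [-2, 0]
P̄ = F·P·Fᵀ + Q = [31 24; 24 28]
y = z − H·x̄ = [-1, 1]
S = H·P̄·Hᵀ + R = [251 76; 76 31]
K = P̄·Hᵀ·S⁻¹ = [-842/2005 512/2005; -228/2005 -1252/2005]
x' = x̄ + K·y = [-2656/2005, -1024/2005]
P' = (I − K·H)·P̄ = [2031/2005 -1536/2005; -1536/2005 3756/2005]

x' = [-2656/2005, -1024/2005]
P' = [2031/2005 -1536/2005; -1536/2005 3756/2005]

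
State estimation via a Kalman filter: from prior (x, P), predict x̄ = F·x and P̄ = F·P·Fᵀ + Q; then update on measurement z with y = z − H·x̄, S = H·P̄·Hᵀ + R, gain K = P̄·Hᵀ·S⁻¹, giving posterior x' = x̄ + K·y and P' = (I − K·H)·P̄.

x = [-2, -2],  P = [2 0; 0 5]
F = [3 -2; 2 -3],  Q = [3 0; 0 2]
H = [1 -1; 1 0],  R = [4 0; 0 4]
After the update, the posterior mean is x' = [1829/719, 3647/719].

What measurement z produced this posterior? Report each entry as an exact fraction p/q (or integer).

x̄ = F·x = [-2, 2]
P̄ = F·P·Fᵀ + Q = [41 42; 42 55]
S = H·P̄·Hᵀ + R = [16 -1; -1 45]
K = P̄·Hᵀ·S⁻¹ = [-4/719 655/719; -543/719 659/719]
x' − x̄ = [3267/719, 2209/719] = K·y
y = (KᵀK)⁻¹·Kᵀ·(x' − x̄) = [2, 5]
z = y + H·x̄ = [2, 5] + [-4, -2] = [-2, 3]

z = [-2, 3]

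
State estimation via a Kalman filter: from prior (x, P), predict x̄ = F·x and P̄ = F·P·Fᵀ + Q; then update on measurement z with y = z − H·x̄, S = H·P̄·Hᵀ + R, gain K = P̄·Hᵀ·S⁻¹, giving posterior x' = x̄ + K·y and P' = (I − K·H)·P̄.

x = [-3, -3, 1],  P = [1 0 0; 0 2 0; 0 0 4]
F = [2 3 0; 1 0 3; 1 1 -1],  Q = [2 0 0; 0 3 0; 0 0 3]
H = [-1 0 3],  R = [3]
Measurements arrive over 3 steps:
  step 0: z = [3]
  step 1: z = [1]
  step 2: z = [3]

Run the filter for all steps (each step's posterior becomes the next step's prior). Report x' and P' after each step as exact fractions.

step 0: x' = [-15, -105/23, -95/23], P' = [24 2 8; 2 1535/69 11/69; 8 11/69 206/69]
step 1: x' = [-34831/802, -11103/401, -5713/401], P' = [258267/802 41562/401 43074/401; 41562/401 40755/401 13821/401; 43074/401 13821/401 14490/401]
step 2: x' = [-430878/2533, -219127/2533, -141362/2533], P' = [8735007/2533 4836852/2533 2911545/2533; 4836852/2533 36067197/27863 17732571/27863; 2911545/2533 17732571/27863 10683696/27863]

step 0: x̄ = F·x = [-15, 0, -7]
step 0: P̄ = F·P·Fᵀ + Q = [24 2 8; 2 40 -11; 8 -11 10]
step 0: y = z − H·x̄ = [9]
step 0: S = H·P̄·Hᵀ + R = [69]
step 0: K = P̄·Hᵀ·S⁻¹ = [0; -35/69; 22/69]
step 0: x' = x̄ + K·y = [-15, -105/23, -95/23]
step 0: P' = (I − K·H)·P̄ = [24 2 8; 2 1535/69 11/69; 8 11/69 206/69]
step 1: x̄ = F·x = [-1005/23, -630/23, -355/23]
step 1: P̄ = F·P·Fᵀ + Q = [7411/23 2379/23 2490/23; 2379/23 2343/23 771/23; 2490/23 771/23 918/23]
step 1: y = z − H·x̄ = [83/23]
step 1: S = H·P̄·Hᵀ + R = [802/23]
step 1: K = P̄·Hᵀ·S⁻¹ = [59/802; -33/401; 132/401]
step 1: x' = x̄ + K·y = [-34831/802, -11103/401, -5713/401]
step 1: P' = (I − K·H)·P̄ = [258267/802 41562/401 43074/401; 41562/401 40755/401 13821/401; 43074/401 13821/401 14490/401]
step 2: x̄ = F·x = [-68140/401, -69109/802, -45611/802]
step 2: P̄ = F·P·Fᵀ + Q = [1382875/401 765786/401 460731/401; 765786/401 1038381/802 509673/802; 460731/401 509673/802 309831/802]
step 2: y = z − H·x̄ = [2959/802]
step 2: S = H·P̄·Hᵀ + R = [27863/802]
step 2: K = P̄·Hᵀ·S⁻¹ = [-124/2533; -2553/27863; 8031/27863]
step 2: x' = x̄ + K·y = [-430878/2533, -219127/2533, -141362/2533]
step 2: P' = (I − K·H)·P̄ = [8735007/2533 4836852/2533 2911545/2533; 4836852/2533 36067197/27863 17732571/27863; 2911545/2533 17732571/27863 10683696/27863]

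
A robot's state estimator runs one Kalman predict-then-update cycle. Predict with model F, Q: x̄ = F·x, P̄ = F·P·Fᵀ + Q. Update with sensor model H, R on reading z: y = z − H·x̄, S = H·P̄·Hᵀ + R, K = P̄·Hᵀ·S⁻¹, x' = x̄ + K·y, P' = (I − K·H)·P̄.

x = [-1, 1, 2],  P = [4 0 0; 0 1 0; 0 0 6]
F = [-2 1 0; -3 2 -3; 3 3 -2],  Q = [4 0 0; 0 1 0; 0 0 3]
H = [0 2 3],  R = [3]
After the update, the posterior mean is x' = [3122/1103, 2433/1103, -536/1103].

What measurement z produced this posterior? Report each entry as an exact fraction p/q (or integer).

x̄ = F·x = [3, -1, -4]
P̄ = F·P·Fᵀ + Q = [21 26 -21; 26 95 6; -21 6 72]
S = H·P̄·Hᵀ + R = [1103]
K = P̄·Hᵀ·S⁻¹ = [-11/1103; 208/1103; 228/1103]
x' − x̄ = [-187/1103, 3536/1103, 3876/1103] = K·y
y = (KᵀK)⁻¹·Kᵀ·(x' − x̄) = [17]
z = y + H·x̄ = [17] + [-14] = [3]

z = [3]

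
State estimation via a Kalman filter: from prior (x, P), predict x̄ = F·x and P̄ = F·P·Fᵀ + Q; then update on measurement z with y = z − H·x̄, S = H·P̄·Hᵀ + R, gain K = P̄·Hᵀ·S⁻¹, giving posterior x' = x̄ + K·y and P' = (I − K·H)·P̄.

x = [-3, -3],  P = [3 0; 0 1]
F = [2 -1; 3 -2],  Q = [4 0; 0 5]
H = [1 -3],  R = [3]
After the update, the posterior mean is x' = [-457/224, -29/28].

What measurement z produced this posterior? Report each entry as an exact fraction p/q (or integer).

x̄ = F·x = [-3, -3]
P̄ = F·P·Fᵀ + Q = [17 20; 20 36]
S = H·P̄·Hᵀ + R = [224]
K = P̄·Hᵀ·S⁻¹ = [-43/224; -11/28]
x' − x̄ = [215/224, 55/28] = K·y
y = (KᵀK)⁻¹·Kᵀ·(x' − x̄) = [-5]
z = y + H·x̄ = [-5] + [6] = [1]

z = [1]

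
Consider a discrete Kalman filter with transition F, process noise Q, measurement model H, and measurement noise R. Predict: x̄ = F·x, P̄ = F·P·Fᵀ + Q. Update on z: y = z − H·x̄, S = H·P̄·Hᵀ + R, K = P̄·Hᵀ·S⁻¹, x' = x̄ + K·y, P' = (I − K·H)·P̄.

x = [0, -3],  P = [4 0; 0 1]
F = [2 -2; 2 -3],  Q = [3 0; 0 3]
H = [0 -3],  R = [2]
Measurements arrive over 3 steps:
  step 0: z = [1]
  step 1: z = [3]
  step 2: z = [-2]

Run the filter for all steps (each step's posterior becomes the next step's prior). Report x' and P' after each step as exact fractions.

step 0: x' = [-162/127, -33/127], P' = [743/127 22/127; 22/127 28/127]
step 1: x' = [-41322/30323, -30519/30323], P' = [181061/30323 5840/30323; 5840/30323 6682/30323]
step 2: x' = [-2839098/7308085, 4849452/7308085], P' = [43743427/7308085 1411872/7308085; 1411872/7308085 1610542/7308085]

step 0: x̄ = F·x = [6, 9]
step 0: P̄ = F·P·Fᵀ + Q = [23 22; 22 28]
step 0: y = z − H·x̄ = [28]
step 0: S = H·P̄·Hᵀ + R = [254]
step 0: K = P̄·Hᵀ·S⁻¹ = [-33/127; -42/127]
step 0: x' = x̄ + K·y = [-162/127, -33/127]
step 0: P' = (I − K·H)·P̄ = [743/127 22/127; 22/127 28/127]
step 1: x̄ = F·x = [-258/127, -225/127]
step 1: P̄ = F·P·Fᵀ + Q = [3289/127 2920/127; 2920/127 3341/127]
step 1: y = z − H·x̄ = [-294/127]
step 1: S = H·P̄·Hᵀ + R = [30323/127]
step 1: K = P̄·Hᵀ·S⁻¹ = [-8760/30323; -10023/30323]
step 1: x' = x̄ + K·y = [-41322/30323, -30519/30323]
step 1: P' = (I − K·H)·P̄ = [181061/30323 5840/30323; 5840/30323 6682/30323]
step 2: x̄ = F·x = [-21606/30323, 8913/30323]
step 2: P̄ = F·P·Fᵀ + Q = [795221/30323 705936/30323; 705936/30323 805271/30323]
step 2: y = z − H·x̄ = [-33907/30323]
step 2: S = H·P̄·Hᵀ + R = [7308085/30323]
step 2: K = P̄·Hᵀ·S⁻¹ = [-2117808/7308085; -2415813/7308085]
step 2: x' = x̄ + K·y = [-2839098/7308085, 4849452/7308085]
step 2: P' = (I − K·H)·P̄ = [43743427/7308085 1411872/7308085; 1411872/7308085 1610542/7308085]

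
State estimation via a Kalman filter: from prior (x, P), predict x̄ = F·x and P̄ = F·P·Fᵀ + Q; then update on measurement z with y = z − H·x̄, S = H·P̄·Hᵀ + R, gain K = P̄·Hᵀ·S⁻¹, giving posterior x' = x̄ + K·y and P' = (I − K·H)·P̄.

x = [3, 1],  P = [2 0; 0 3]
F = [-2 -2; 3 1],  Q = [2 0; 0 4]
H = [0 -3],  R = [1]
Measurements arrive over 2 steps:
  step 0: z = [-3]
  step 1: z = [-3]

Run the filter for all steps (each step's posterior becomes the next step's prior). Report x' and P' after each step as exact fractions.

step 0: x̄ = F·x = [-8, 10]
step 0: P̄ = F·P·Fᵀ + Q = [22 -18; -18 25]
step 0: y = z − H·x̄ = [27]
step 0: S = H·P̄·Hᵀ + R = [226]
step 0: K = P̄·Hᵀ·S⁻¹ = [27/113; -75/226]
step 0: x' = x̄ + K·y = [-175/113, 235/226]
step 0: P' = (I − K·H)·P̄ = [1028/113 -9/113; -9/113 25/226]
step 1: x̄ = F·x = [115/113, -815/226]
step 1: P̄ = F·P·Fᵀ + Q = [4316/113 -6121/113; -6121/113 19325/226]
step 1: y = z − H·x̄ = [-3123/226]
step 1: S = H·P̄·Hᵀ + R = [174151/226]
step 1: K = P̄·Hᵀ·S⁻¹ = [36726/174151; -57975/174151]
step 1: x' = x̄ + K·y = [-330268/174151, 173110/174151]
step 1: P' = (I − K·H)·P̄ = [683506/174151 -12242/174151; -12242/174151 19325/174151]

step 0: x' = [-175/113, 235/226], P' = [1028/113 -9/113; -9/113 25/226]
step 1: x' = [-330268/174151, 173110/174151], P' = [683506/174151 -12242/174151; -12242/174151 19325/174151]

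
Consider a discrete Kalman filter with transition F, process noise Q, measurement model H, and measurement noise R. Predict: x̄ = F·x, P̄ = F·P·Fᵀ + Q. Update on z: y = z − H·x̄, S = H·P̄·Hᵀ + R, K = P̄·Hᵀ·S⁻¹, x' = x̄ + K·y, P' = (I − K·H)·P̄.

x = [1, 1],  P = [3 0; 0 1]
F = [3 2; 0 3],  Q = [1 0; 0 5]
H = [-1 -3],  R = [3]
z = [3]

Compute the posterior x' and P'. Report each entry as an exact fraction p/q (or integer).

x' = [135/197, -225/197]
P' = [3804/197 -1218/197; -1218/197 454/197]

x̄ = F·x = [5, 3]
P̄ = F·P·Fᵀ + Q = [32 6; 6 14]
y = z − H·x̄ = [17]
S = H·P̄·Hᵀ + R = [197]
K = P̄·Hᵀ·S⁻¹ = [-50/197; -48/197]
x' = x̄ + K·y = [135/197, -225/197]
P' = (I − K·H)·P̄ = [3804/197 -1218/197; -1218/197 454/197]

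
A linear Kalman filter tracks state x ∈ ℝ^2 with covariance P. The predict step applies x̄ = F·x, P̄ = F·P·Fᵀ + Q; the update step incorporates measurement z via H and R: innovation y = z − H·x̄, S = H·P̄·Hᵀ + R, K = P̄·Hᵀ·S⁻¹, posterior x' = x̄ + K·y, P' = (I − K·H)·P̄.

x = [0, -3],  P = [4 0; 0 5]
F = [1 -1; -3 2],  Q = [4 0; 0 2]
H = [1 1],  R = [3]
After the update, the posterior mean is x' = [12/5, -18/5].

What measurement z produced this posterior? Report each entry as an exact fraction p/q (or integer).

z = [-1]

x̄ = F·x = [3, -6]
P̄ = F·P·Fᵀ + Q = [13 -22; -22 58]
S = H·P̄·Hᵀ + R = [30]
K = P̄·Hᵀ·S⁻¹ = [-3/10; 6/5]
x' − x̄ = [-3/5, 12/5] = K·y
y = (KᵀK)⁻¹·Kᵀ·(x' − x̄) = [2]
z = y + H·x̄ = [2] + [-3] = [-1]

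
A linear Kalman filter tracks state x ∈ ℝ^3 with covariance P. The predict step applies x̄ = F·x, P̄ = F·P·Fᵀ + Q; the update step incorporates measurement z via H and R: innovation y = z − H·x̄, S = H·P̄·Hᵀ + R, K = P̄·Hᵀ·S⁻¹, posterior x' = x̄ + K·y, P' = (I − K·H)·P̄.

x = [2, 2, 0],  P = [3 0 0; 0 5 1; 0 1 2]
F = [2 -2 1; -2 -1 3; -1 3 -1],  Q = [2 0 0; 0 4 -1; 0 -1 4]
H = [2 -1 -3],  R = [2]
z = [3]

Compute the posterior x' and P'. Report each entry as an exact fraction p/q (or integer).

x' = [1494/967, -5991/967, 2032/967]
P' = [3388/967 585/967 1953/967; 585/967 31470/967 -10086/967; 1953/967 -10086/967 4800/967]

x̄ = F·x = [0, -6, 4]
P̄ = F·P·Fᵀ + Q = [32 -3 -33; -3 33 -6; -33 -6 48]
y = z − H·x̄ = [9]
S = H·P̄·Hᵀ + R = [967]
K = P̄·Hᵀ·S⁻¹ = [166/967; -21/967; -204/967]
x' = x̄ + K·y = [1494/967, -5991/967, 2032/967]
P' = (I − K·H)·P̄ = [3388/967 585/967 1953/967; 585/967 31470/967 -10086/967; 1953/967 -10086/967 4800/967]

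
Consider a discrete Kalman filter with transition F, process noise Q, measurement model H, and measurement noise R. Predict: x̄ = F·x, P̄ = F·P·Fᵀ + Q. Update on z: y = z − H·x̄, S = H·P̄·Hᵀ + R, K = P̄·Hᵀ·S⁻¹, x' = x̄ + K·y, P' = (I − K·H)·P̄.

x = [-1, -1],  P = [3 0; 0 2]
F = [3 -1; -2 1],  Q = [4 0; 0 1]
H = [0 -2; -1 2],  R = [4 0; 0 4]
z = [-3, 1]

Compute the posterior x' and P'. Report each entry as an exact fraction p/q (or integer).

x' = [-105/332, 519/664]
P' = [223/83 55/166; 55/166 155/332]

x̄ = F·x = [-2, 1]
P̄ = F·P·Fᵀ + Q = [33 -20; -20 15]
y = z − H·x̄ = [-1, -3]
S = H·P̄·Hᵀ + R = [64 -100; -100 177]
K = P̄·Hᵀ·S⁻¹ = [-55/332 -42/83; -155/664 25/166]
x' = x̄ + K·y = [-105/332, 519/664]
P' = (I − K·H)·P̄ = [223/83 55/166; 55/166 155/332]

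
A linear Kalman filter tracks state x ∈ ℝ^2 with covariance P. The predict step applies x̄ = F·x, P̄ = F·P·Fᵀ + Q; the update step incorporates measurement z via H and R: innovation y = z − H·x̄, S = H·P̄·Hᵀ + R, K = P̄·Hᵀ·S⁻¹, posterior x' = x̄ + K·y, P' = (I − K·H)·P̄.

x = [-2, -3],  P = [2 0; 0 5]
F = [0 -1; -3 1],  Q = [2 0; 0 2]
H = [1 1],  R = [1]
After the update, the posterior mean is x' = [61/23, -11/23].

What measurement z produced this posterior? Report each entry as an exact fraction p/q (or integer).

x̄ = F·x = [3, 3]
P̄ = F·P·Fᵀ + Q = [7 -5; -5 25]
S = H·P̄·Hᵀ + R = [23]
K = P̄·Hᵀ·S⁻¹ = [2/23; 20/23]
x' − x̄ = [-8/23, -80/23] = K·y
y = (KᵀK)⁻¹·Kᵀ·(x' − x̄) = [-4]
z = y + H·x̄ = [-4] + [6] = [2]

z = [2]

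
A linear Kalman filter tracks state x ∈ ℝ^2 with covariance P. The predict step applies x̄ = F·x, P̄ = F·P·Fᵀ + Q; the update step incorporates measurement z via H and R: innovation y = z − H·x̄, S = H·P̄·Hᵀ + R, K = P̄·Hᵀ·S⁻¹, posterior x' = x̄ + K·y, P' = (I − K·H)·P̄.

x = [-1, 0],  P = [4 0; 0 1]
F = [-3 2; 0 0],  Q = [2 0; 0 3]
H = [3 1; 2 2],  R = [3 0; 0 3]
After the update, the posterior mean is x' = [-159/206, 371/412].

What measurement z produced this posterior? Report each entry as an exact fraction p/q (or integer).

z = [-2, 1]

x̄ = F·x = [3, 0]
P̄ = F·P·Fᵀ + Q = [42 0; 0 3]
S = H·P̄·Hᵀ + R = [384 258; 258 183]
K = P̄·Hᵀ·S⁻¹ = [77/206 -7/103; -111/412 85/206]
x' − x̄ = [-777/206, 371/412] = K·y
y = (KᵀK)⁻¹·Kᵀ·(x' − x̄) = [-11, -5]
z = y + H·x̄ = [-11, -5] + [9, 6] = [-2, 1]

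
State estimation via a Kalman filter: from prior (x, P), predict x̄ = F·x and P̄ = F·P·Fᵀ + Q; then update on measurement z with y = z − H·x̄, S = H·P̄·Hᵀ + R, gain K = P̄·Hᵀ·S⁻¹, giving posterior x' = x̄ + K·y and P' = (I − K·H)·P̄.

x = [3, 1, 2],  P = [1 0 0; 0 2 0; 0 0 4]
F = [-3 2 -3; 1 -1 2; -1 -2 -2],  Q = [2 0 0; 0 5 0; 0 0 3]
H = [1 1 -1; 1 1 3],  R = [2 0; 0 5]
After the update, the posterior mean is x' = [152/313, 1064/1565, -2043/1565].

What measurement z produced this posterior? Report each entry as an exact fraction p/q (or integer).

z = [3, -2]

x̄ = F·x = [-13, 6, -9]
P̄ = F·P·Fᵀ + Q = [55 -31 19; -31 24 -13; 19 -13 28]
S = H·P̄·Hᵀ + R = [35 -55; -55 310]
K = P̄·Hᵀ·S⁻¹ = [1201/1565 622/1565; -134/1565 -256/1565; -374/1565 388/1565]
x' − x̄ = [4221/313, -8326/1565, 12042/1565] = K·y
y = (KᵀK)⁻¹·Kᵀ·(x' − x̄) = [1, 32]
z = y + H·x̄ = [1, 32] + [2, -34] = [3, -2]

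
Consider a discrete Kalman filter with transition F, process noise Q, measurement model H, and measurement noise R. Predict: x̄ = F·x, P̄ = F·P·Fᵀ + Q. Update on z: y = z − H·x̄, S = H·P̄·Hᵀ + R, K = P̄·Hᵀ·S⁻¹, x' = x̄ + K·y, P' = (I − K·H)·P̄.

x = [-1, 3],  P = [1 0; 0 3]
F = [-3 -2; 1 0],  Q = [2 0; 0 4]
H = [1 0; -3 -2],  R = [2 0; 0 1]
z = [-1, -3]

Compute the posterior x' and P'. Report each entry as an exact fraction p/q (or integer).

x̄ = F·x = [-3, -1]
P̄ = F·P·Fᵀ + Q = [23 -3; -3 5]
y = z − H·x̄ = [2, -14]
S = H·P̄·Hᵀ + R = [25 -63; -63 192]
K = P̄·Hᵀ·S⁻¹ = [149/277 -42/277; -213/277 -214/831]
x' = x̄ + K·y = [55/277, 887/831]
P' = (I − K·H)·P̄ = [298/277 -426/277; -426/277 2024/831]

x' = [55/277, 887/831]
P' = [298/277 -426/277; -426/277 2024/831]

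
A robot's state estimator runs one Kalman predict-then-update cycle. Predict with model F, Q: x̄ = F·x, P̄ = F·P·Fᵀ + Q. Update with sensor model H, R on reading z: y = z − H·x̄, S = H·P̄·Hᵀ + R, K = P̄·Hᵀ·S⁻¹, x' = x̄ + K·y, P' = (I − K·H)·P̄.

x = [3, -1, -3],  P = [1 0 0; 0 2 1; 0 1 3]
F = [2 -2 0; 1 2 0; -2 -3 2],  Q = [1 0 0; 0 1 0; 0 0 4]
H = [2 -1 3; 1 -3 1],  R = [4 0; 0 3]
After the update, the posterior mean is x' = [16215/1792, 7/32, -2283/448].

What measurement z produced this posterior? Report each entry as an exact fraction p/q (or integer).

x̄ = F·x = [8, 1, -9]
P̄ = F·P·Fᵀ + Q = [13 -6 4; -6 10 -10; 4 -10 26]
S = H·P̄·Hᵀ + R = [432 296; 296 236]
K = P̄·Hᵀ·S⁻¹ = [3/1792 131/896; 3/32 -5/16; 153/448 -39/224]
x' − x̄ = [1879/1792, -25/32, 1749/448] = K·y
y = (KᵀK)⁻¹·Kᵀ·(x' − x̄) = [15, 7]
z = y + H·x̄ = [15, 7] + [-12, -4] = [3, 3]

z = [3, 3]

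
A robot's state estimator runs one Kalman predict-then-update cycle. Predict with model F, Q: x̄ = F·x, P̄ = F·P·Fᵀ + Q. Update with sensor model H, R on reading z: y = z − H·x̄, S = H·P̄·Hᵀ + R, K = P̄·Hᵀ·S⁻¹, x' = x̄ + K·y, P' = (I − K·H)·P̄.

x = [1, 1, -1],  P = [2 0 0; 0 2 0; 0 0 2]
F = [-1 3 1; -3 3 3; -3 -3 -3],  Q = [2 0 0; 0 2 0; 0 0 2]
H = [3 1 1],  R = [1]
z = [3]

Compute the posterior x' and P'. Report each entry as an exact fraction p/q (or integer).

x' = [869/365, -327/365, -1191/365]
P' = [1704/365 198/365 -5226/365; 198/365 4056/365 -4522/365; -5226/365 -4522/365 20184/365]

x̄ = F·x = [1, -3, -3]
P̄ = F·P·Fᵀ + Q = [24 30 -18; 30 56 -18; -18 -18 56]
y = z − H·x̄ = [6]
S = H·P̄·Hᵀ + R = [365]
K = P̄·Hᵀ·S⁻¹ = [84/365; 128/365; -16/365]
x' = x̄ + K·y = [869/365, -327/365, -1191/365]
P' = (I − K·H)·P̄ = [1704/365 198/365 -5226/365; 198/365 4056/365 -4522/365; -5226/365 -4522/365 20184/365]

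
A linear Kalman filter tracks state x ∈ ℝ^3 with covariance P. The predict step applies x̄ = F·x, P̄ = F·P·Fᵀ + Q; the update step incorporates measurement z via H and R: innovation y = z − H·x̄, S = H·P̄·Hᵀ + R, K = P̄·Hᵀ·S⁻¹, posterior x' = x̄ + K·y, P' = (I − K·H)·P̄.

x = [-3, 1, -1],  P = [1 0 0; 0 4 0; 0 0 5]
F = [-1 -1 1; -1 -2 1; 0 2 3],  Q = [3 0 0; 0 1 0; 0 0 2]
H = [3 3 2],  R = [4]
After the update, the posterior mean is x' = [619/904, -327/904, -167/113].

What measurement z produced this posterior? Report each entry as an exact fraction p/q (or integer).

x̄ = F·x = [1, 0, -1]
P̄ = F·P·Fᵀ + Q = [13 14 7; 14 23 -1; 7 -1 63]
S = H·P̄·Hᵀ + R = [904]
K = P̄·Hᵀ·S⁻¹ = [95/904; 109/904; 18/113]
x' − x̄ = [-285/904, -327/904, -54/113] = K·y
y = (KᵀK)⁻¹·Kᵀ·(x' − x̄) = [-3]
z = y + H·x̄ = [-3] + [1] = [-2]

z = [-2]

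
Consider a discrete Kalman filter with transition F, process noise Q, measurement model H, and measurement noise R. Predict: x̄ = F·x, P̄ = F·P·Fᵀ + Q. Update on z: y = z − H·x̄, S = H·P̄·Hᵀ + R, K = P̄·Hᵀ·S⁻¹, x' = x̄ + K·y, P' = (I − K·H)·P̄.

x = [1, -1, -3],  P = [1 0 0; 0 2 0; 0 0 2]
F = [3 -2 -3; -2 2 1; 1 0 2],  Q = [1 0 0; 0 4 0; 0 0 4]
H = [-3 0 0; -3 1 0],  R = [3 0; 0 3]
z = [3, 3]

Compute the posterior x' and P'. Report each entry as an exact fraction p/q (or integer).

x̄ = F·x = [14, -7, -5]
P̄ = F·P·Fᵀ + Q = [36 -20 -9; -20 18 2; -9 2 13]
y = z − H·x̄ = [45, 52]
S = H·P̄·Hᵀ + R = [327 384; 384 465]
K = P̄·Hᵀ·S⁻¹ = [-356/1533 -128/1533; -228/511 274/511; 473/1533 -295/1533]
x' = x̄ + K·y = [-1214/1533, 411/511, -1720/1533]
P' = (I − K·H)·P̄ = [356/1533 228/511 -473/1533; 228/511 1506/511 -768/511; -473/1533 -768/511 15713/1533]

x' = [-1214/1533, 411/511, -1720/1533]
P' = [356/1533 228/511 -473/1533; 228/511 1506/511 -768/511; -473/1533 -768/511 15713/1533]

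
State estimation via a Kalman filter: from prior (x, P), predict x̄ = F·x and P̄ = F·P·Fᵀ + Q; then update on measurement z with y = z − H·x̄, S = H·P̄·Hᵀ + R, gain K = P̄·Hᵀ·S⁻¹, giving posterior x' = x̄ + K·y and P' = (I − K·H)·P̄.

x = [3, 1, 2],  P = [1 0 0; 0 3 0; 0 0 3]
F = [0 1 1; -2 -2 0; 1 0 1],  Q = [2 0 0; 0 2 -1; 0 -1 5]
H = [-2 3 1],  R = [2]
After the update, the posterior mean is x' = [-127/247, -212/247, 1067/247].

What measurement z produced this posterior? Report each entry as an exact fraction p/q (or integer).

x̄ = F·x = [3, -8, 5]
P̄ = F·P·Fᵀ + Q = [8 -6 3; -6 18 -3; 3 -3 9]
S = H·P̄·Hᵀ + R = [247]
K = P̄·Hᵀ·S⁻¹ = [-31/247; 63/247; -6/247]
x' − x̄ = [-868/247, 1764/247, -168/247] = K·y
y = (KᵀK)⁻¹·Kᵀ·(x' − x̄) = [28]
z = y + H·x̄ = [28] + [-25] = [3]

z = [3]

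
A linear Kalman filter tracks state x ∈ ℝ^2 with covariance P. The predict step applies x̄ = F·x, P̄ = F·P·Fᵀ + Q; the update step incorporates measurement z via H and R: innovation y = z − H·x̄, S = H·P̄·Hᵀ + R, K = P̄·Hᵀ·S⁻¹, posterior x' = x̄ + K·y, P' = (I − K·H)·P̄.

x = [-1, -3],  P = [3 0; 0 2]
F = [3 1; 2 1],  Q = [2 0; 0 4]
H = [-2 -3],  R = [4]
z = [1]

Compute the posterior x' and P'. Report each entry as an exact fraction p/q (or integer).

x̄ = F·x = [-6, -5]
P̄ = F·P·Fᵀ + Q = [31 20; 20 18]
y = z − H·x̄ = [-26]
S = H·P̄·Hᵀ + R = [530]
K = P̄·Hᵀ·S⁻¹ = [-61/265; -47/265]
x' = x̄ + K·y = [-4/265, -103/265]
P' = (I − K·H)·P̄ = [773/265 -434/265; -434/265 352/265]

x' = [-4/265, -103/265]
P' = [773/265 -434/265; -434/265 352/265]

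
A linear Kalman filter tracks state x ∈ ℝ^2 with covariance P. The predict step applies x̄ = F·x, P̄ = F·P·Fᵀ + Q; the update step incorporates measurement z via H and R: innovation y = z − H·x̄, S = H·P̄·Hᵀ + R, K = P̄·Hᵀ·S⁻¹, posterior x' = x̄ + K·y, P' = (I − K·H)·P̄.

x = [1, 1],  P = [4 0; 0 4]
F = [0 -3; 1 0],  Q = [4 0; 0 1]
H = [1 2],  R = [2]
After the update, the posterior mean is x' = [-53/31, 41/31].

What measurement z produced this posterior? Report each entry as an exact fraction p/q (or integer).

z = [1]

x̄ = F·x = [-3, 1]
P̄ = F·P·Fᵀ + Q = [40 0; 0 5]
S = H·P̄·Hᵀ + R = [62]
K = P̄·Hᵀ·S⁻¹ = [20/31; 5/31]
x' − x̄ = [40/31, 10/31] = K·y
y = (KᵀK)⁻¹·Kᵀ·(x' − x̄) = [2]
z = y + H·x̄ = [2] + [-1] = [1]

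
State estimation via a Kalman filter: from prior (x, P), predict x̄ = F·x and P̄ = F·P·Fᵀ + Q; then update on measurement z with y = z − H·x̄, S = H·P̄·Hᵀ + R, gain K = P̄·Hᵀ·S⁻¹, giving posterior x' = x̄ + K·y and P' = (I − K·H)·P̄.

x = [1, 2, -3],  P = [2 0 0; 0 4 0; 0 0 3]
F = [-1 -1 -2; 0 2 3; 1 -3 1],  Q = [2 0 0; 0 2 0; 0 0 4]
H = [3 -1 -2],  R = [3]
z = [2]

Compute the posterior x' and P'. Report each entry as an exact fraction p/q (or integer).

x̄ = F·x = [3, -5, -8]
P̄ = F·P·Fᵀ + Q = [20 -26 4; -26 45 -15; 4 -15 45]
y = z − H·x̄ = [-28]
S = H·P̄·Hᵀ + R = [456]
K = P̄·Hᵀ·S⁻¹ = [13/76; -31/152; -21/152]
x' = x̄ + K·y = [-34/19, 27/38, -157/38]
P' = (I − K·H)·P̄ = [253/38 -767/76 1123/76; -767/76 3957/152 -4233/152; 1123/76 -4233/152 5517/152]

x' = [-34/19, 27/38, -157/38]
P' = [253/38 -767/76 1123/76; -767/76 3957/152 -4233/152; 1123/76 -4233/152 5517/152]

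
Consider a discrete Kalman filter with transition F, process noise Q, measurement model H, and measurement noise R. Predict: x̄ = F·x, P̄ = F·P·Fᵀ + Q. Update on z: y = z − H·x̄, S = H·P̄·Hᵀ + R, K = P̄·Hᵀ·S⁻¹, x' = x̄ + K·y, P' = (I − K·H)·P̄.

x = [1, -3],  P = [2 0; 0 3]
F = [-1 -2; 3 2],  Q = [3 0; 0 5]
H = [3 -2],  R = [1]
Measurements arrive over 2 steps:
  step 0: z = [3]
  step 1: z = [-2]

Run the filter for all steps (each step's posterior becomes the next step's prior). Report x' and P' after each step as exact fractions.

step 0: x' = [164/85, 117/85], P' = [367/170 268/85; 268/85 1237/255]
step 1: x' = [129318/650501, 851906/650501], P' = [884695/650501 1272541/650501; 1272541/650501 1989557/650501]

step 0: x̄ = F·x = [5, -3]
step 0: P̄ = F·P·Fᵀ + Q = [17 -18; -18 35]
step 0: y = z − H·x̄ = [-18]
step 0: S = H·P̄·Hᵀ + R = [510]
step 0: K = P̄·Hᵀ·S⁻¹ = [29/170; -62/255]
step 0: x' = x̄ + K·y = [164/85, 117/85]
step 0: P' = (I − K·H)·P̄ = [367/170 268/85; 268/85 1237/255]
step 1: x̄ = F·x = [-398/85, 726/85]
step 1: P̄ = F·P·Fᵀ + Q = [18959/510 -26063/510; -26063/510 41651/510]
step 1: y = z − H·x̄ = [2476/85]
step 1: S = H·P̄·Hᵀ + R = [650501/510]
step 1: K = P̄·Hᵀ·S⁻¹ = [109003/650501; -161491/650501]
step 1: x' = x̄ + K·y = [129318/650501, 851906/650501]
step 1: P' = (I − K·H)·P̄ = [884695/650501 1272541/650501; 1272541/650501 1989557/650501]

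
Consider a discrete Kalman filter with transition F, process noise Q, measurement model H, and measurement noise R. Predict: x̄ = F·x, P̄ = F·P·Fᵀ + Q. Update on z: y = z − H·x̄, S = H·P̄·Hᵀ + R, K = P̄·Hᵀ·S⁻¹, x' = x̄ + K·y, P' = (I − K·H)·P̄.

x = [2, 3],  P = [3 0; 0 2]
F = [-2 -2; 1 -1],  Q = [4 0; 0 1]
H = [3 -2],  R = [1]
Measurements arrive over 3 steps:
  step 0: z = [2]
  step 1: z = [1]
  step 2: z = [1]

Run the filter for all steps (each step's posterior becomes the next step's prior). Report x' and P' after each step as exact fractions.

step 0: x' = [-74/53, -161/53], P' = [584/265 838/265; 838/265 1266/265]
step 1: x' = [18358/17447, 18391/17447], P' = [87564/122129 109964/122129; 109964/122129 163339/122129]
step 2: x' = [1504566/4052501, 397111/4052501], P' = [2702640/4052501 3372718/4052501; 3372718/4052501 25221164/20262505]

step 0: x̄ = F·x = [-10, -1]
step 0: P̄ = F·P·Fᵀ + Q = [24 -2; -2 6]
step 0: y = z − H·x̄ = [30]
step 0: S = H·P̄·Hᵀ + R = [265]
step 0: K = P̄·Hᵀ·S⁻¹ = [76/265; -18/265]
step 0: x' = x̄ + K·y = [-74/53, -161/53]
step 0: P' = (I − K·H)·P̄ = [584/265 838/265; 838/265 1266/265]
step 1: x̄ = F·x = [470/53, 87/53]
step 1: P̄ = F·P·Fᵀ + Q = [15164/265 1364/265; 1364/265 439/265]
step 1: y = z − H·x̄ = [-1183/53]
step 1: S = H·P̄·Hᵀ + R = [122129/265]
step 1: K = P̄·Hᵀ·S⁻¹ = [42764/122129; 3214/122129]
step 1: x' = x̄ + K·y = [18358/17447, 18391/17447]
step 1: P' = (I − K·H)·P̄ = [87564/122129 109964/122129; 109964/122129 163339/122129]
step 2: x̄ = F·x = [-73498/17447, -33/17447]
step 2: P̄ = F·P·Fᵀ + Q = [2371840/122129 21650/17447; 21650/17447 21872/17447]
step 2: y = z − H·x̄ = [237875/17447]
step 2: S = H·P̄·Hᵀ + R = [20262505/122129]
step 2: K = P̄·Hᵀ·S⁻¹ = [1362484/4052501; 148442/20262505]
step 2: x' = x̄ + K·y = [1504566/4052501, 397111/4052501]
step 2: P' = (I − K·H)·P̄ = [2702640/4052501 3372718/4052501; 3372718/4052501 25221164/20262505]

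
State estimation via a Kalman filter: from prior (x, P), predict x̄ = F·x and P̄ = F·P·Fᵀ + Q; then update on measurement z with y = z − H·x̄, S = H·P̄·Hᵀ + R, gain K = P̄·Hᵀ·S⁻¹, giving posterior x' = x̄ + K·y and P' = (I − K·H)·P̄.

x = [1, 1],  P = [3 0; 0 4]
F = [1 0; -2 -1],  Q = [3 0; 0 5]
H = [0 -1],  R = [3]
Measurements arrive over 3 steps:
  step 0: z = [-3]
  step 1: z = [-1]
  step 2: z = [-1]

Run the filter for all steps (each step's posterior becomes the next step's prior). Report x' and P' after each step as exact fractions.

step 0: x' = [-1/2, 9/4], P' = [9/2 -3/4; -3/4 21/8]
step 1: x' = [-251/205, 151/205], P' = [993/205 -198/205; -198/205 543/205]
step 2: x' = [-5293/5363, 5801/5363], P' = [26472/5363 -5364/5363; -5364/5363 14244/5363]

step 0: x̄ = F·x = [1, -3]
step 0: P̄ = F·P·Fᵀ + Q = [6 -6; -6 21]
step 0: y = z − H·x̄ = [-6]
step 0: S = H·P̄·Hᵀ + R = [24]
step 0: K = P̄·Hᵀ·S⁻¹ = [1/4; -7/8]
step 0: x' = x̄ + K·y = [-1/2, 9/4]
step 0: P' = (I − K·H)·P̄ = [9/2 -3/4; -3/4 21/8]
step 1: x̄ = F·x = [-1/2, -5/4]
step 1: P̄ = F·P·Fᵀ + Q = [15/2 -33/4; -33/4 181/8]
step 1: y = z − H·x̄ = [-9/4]
step 1: S = H·P̄·Hᵀ + R = [205/8]
step 1: K = P̄·Hᵀ·S⁻¹ = [66/205; -181/205]
step 1: x' = x̄ + K·y = [-251/205, 151/205]
step 1: P' = (I − K·H)·P̄ = [993/205 -198/205; -198/205 543/205]
step 2: x̄ = F·x = [-251/205, 351/205]
step 2: P̄ = F·P·Fᵀ + Q = [1608/205 -1788/205; -1788/205 4748/205]
step 2: y = z − H·x̄ = [146/205]
step 2: S = H·P̄·Hᵀ + R = [5363/205]
step 2: K = P̄·Hᵀ·S⁻¹ = [1788/5363; -4748/5363]
step 2: x' = x̄ + K·y = [-5293/5363, 5801/5363]
step 2: P' = (I − K·H)·P̄ = [26472/5363 -5364/5363; -5364/5363 14244/5363]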